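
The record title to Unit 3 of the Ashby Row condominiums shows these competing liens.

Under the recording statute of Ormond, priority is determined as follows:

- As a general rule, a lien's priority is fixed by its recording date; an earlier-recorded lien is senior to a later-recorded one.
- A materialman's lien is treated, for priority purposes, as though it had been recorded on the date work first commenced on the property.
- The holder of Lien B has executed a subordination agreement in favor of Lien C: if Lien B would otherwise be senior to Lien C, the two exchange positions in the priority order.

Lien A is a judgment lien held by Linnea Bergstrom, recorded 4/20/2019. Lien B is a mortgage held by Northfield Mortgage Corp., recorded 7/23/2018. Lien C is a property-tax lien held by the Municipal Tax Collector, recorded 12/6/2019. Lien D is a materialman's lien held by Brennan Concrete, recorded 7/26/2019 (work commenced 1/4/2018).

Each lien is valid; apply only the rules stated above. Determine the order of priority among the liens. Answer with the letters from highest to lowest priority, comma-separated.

D, C, A, B

Adjusting effective dates: D is treated as recorded 1/4/2018, the work-commencement date.
By effective date, earliest first: D (1/4/2018), B (7/23/2018), A (4/20/2019), C (12/6/2019).
Because B would otherwise rank above C, the subordination swaps them.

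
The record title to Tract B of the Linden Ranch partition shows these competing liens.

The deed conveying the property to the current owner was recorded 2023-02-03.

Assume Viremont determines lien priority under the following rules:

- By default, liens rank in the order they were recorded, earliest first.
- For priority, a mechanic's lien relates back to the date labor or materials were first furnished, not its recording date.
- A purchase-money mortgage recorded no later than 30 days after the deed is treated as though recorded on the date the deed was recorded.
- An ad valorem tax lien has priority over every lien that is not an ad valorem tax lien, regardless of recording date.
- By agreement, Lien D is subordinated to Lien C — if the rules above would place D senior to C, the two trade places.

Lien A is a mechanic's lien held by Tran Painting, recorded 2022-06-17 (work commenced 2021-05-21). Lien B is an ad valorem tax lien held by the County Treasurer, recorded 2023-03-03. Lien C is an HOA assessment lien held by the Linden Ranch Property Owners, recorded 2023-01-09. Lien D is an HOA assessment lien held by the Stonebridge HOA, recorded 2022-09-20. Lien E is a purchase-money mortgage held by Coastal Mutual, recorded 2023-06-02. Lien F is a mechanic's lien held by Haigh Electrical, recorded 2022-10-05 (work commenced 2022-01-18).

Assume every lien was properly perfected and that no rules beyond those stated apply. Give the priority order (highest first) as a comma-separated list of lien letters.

Effective dates: A relates back to 2021-05-21 (work commenced); E was recorded 119 days after the deed — beyond 30 days — so no relation-back applies; F relates back to 2022-01-18 (work commenced).
B, as an ad valorem tax lien, has superpriority and ranks first.
The other liens, earliest effective date first: A (2021-05-21), F (2022-01-18), D (2022-09-20), C (2023-01-09), E (2023-06-02).
Because D would otherwise rank above C, the subordination swaps them.

B, A, F, C, D, E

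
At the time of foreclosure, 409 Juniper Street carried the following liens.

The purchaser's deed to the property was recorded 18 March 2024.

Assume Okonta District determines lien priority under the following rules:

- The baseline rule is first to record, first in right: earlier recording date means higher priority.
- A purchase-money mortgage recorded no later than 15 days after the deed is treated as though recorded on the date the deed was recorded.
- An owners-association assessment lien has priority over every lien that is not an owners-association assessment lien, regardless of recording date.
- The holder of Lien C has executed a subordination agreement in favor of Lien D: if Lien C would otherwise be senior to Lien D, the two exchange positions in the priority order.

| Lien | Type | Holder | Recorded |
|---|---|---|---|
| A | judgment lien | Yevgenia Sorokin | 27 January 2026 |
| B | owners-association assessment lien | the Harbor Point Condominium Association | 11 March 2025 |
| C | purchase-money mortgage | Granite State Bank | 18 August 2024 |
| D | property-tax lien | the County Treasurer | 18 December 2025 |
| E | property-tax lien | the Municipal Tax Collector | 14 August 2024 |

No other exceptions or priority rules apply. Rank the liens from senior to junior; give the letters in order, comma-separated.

B, E, D, C, A

Adjusting effective dates: C was recorded 153 days after the deed — beyond 15 days — so no relation-back applies.
B is an owners-association assessment lien, so it outranks all other liens regardless of date.
The other liens, earliest effective date first: E (14 August 2024), C (18 August 2024), D (18 December 2025), A (27 January 2026).
Because C would otherwise rank above D, the subordination swaps them.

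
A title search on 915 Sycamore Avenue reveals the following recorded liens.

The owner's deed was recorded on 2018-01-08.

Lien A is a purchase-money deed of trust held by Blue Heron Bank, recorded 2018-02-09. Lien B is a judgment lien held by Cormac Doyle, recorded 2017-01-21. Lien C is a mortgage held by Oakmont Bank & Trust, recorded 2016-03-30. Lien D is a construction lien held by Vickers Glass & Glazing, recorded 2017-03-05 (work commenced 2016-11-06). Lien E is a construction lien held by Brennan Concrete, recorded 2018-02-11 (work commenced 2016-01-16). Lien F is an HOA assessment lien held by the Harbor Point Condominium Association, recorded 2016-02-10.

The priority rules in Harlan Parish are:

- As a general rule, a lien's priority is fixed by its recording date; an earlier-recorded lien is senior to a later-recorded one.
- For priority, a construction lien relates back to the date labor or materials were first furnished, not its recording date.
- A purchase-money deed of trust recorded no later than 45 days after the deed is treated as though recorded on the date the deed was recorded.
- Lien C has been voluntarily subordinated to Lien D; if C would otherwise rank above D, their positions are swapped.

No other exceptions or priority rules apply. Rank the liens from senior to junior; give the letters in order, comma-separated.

E, F, D, C, B, A

Effective dates: A was recorded within the 45-day window, so its effective date is the deed date 2018-01-08; D relates back to 2016-11-06 (work commenced); E is treated as recorded 2016-01-16, the work-commencement date.
Sorted by effective date: E (2016-01-16), F (2016-02-10), C (2016-03-30), D (2016-11-06), B (2017-01-21), A (2018-01-08).
C is senior to D before the subordination, so the two trade places.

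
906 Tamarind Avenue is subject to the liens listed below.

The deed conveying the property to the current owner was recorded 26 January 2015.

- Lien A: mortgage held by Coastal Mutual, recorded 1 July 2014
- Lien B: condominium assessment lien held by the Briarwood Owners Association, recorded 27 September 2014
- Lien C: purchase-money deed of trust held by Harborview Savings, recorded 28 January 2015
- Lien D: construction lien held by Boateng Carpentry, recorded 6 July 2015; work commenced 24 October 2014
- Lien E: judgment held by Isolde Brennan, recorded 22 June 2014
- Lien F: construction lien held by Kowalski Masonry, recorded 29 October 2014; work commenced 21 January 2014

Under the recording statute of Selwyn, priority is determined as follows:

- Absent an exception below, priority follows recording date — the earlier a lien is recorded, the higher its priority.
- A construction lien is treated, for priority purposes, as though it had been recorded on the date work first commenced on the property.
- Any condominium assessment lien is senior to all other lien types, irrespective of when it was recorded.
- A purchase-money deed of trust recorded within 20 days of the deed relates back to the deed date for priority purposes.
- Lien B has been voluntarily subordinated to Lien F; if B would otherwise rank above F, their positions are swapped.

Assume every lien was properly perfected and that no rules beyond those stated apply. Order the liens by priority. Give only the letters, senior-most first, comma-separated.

Effective dates after the stated exceptions: C was recorded within the 20-day window, so its effective date is the deed date 26 January 2015; D's effective date is 24 October 2014, when work began; F is treated as recorded 21 January 2014, the work-commencement date.
B, as a condominium assessment lien, has superpriority and ranks first.
Remaining liens by effective date: F (21 January 2014), E (22 June 2014), A (1 July 2014), D (24 October 2014), C (26 January 2015).
The subordination applies — B was senior to F — so B and F swap.

F, B, E, A, D, C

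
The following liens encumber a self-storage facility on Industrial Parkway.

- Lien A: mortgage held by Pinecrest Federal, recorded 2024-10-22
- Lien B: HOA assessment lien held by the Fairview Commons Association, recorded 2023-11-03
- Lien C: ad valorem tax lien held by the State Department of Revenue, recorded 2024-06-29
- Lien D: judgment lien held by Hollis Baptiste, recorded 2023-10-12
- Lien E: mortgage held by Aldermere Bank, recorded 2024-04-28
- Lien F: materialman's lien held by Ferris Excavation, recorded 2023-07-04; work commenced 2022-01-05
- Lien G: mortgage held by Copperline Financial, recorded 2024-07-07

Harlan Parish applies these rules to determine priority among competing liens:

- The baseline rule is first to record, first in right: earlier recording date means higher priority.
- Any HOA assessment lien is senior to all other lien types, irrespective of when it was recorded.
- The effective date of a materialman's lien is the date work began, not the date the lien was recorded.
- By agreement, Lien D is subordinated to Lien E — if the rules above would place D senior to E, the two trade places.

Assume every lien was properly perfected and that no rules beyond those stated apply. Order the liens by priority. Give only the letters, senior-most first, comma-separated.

B, F, E, D, C, G, A

Adjusting effective dates: F relates back to 2022-01-05 (work commenced).
B is an HOA assessment lien, so it outranks all other liens regardless of date.
The other liens, earliest effective date first: F (2022-01-05), D (2023-10-12), E (2024-04-28), C (2024-06-29), G (2024-07-07), A (2024-10-22).
D is senior to E before the subordination, so the two trade places.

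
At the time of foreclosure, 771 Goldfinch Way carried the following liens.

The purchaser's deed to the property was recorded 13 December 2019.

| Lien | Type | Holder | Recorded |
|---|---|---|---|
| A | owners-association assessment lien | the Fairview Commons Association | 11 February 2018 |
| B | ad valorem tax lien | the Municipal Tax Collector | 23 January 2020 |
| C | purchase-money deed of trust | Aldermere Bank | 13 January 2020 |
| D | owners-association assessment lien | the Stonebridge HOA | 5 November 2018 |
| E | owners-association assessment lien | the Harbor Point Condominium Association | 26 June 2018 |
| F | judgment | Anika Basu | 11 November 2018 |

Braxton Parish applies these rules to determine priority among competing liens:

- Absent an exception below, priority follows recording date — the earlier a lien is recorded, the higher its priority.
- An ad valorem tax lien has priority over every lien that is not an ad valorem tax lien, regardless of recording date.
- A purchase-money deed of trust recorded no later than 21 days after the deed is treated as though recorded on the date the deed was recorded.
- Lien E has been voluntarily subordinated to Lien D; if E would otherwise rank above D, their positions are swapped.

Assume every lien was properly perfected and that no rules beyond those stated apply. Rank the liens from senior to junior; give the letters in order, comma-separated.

Adjusting effective dates: C missed the 21-day window (31 days after the deed), so its recording date stands.
B is an ad valorem tax lien and takes priority over every other lien.
The other liens, earliest effective date first: A (11 February 2018), E (26 June 2018), D (5 November 2018), F (11 November 2018), C (13 January 2020).
The subordination applies — E was senior to D — so E and D swap.

B, A, D, E, F, C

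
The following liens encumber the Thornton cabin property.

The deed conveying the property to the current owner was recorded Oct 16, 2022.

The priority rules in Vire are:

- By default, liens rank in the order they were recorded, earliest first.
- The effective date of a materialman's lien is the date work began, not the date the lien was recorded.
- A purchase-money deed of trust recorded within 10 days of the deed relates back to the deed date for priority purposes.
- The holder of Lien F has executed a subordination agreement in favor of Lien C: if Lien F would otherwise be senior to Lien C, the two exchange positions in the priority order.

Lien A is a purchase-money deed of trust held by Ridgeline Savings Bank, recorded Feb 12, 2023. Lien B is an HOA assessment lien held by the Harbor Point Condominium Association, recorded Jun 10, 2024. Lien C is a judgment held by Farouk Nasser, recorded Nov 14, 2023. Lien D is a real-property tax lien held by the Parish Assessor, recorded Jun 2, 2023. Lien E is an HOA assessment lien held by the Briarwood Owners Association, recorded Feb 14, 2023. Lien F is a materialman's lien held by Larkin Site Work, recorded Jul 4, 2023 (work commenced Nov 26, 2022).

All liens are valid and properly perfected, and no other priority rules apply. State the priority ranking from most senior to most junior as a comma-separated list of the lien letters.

C, A, E, D, F, B

Effective dates after the stated exceptions: A was recorded 119 days after the deed, outside the 10-day window, so it keeps its recording date; F is treated as recorded Nov 26, 2022, the work-commencement date.
Sorted by effective date: F (Nov 26, 2022), A (Feb 12, 2023), E (Feb 14, 2023), D (Jun 2, 2023), C (Nov 14, 2023), B (Jun 10, 2024).
F would otherwise be senior to C, so under the subordination agreement F and C exchange positions.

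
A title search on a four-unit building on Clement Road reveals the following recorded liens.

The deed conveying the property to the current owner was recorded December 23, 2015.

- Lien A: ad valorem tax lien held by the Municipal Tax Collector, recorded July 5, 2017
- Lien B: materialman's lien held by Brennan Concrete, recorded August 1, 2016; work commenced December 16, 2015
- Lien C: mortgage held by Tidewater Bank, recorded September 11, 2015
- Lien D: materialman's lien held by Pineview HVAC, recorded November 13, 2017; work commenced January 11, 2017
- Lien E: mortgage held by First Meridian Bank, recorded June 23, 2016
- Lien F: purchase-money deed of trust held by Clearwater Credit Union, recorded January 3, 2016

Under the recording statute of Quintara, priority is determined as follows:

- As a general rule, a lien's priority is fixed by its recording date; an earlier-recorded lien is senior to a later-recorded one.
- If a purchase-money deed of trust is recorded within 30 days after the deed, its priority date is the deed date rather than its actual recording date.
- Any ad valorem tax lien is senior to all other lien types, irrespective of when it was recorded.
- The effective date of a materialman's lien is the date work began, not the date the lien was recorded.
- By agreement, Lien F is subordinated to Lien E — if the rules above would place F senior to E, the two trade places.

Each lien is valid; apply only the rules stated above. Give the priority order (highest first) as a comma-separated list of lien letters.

Effective dates after the stated exceptions: B's effective date is December 16, 2015, when work began; D relates back to January 11, 2017 (work commenced); F relates back to the deed date December 23, 2015.
A is an ad valorem tax lien, so it outranks all other liens regardless of date.
Ordering the rest by effective date: C (September 11, 2015), B (December 16, 2015), F (December 23, 2015), E (June 23, 2016), D (January 11, 2017).
The subordination applies — F was senior to E — so F and E swap.

A, C, B, E, F, D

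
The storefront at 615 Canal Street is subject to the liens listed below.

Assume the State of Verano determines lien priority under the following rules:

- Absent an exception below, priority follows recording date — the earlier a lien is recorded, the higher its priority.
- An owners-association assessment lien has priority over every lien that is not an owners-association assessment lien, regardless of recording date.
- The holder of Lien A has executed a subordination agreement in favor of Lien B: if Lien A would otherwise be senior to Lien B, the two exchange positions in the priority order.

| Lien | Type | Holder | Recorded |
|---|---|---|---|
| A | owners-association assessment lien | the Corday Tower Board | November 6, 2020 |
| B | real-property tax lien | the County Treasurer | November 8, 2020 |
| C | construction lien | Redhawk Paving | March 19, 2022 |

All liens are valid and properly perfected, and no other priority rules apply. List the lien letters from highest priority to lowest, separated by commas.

A, as an owners-association assessment lien, has superpriority and ranks first.
Among the remaining liens, by effective date: B (November 8, 2020), C (March 19, 2022).
A is senior to B before the subordination, so the two trade places.

B, A, C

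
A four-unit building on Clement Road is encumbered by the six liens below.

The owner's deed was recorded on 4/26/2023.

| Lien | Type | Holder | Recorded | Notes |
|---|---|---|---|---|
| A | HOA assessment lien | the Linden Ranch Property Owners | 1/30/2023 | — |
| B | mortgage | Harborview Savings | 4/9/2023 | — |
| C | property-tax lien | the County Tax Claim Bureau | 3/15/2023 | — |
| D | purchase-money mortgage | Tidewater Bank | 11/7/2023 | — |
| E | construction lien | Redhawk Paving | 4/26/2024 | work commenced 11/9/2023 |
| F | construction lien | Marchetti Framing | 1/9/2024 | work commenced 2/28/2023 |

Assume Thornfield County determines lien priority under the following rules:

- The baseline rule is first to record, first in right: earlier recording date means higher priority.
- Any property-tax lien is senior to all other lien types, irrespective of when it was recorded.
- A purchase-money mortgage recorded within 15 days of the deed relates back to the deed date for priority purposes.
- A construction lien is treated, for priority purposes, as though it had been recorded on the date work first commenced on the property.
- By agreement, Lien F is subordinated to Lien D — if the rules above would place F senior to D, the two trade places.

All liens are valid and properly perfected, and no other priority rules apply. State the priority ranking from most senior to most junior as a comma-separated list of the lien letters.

Effective dates: D missed the 15-day window (195 days after the deed), so its recording date stands; E is treated as recorded 11/9/2023, the work-commencement date; F is treated as recorded 2/28/2023, the work-commencement date.
C, as a property-tax lien, has superpriority and ranks first.
Among the remaining liens, by effective date: A (1/30/2023), F (2/28/2023), B (4/9/2023), D (11/7/2023), E (11/9/2023).
F is senior to D before the subordination, so the two trade places.

C, A, D, B, F, E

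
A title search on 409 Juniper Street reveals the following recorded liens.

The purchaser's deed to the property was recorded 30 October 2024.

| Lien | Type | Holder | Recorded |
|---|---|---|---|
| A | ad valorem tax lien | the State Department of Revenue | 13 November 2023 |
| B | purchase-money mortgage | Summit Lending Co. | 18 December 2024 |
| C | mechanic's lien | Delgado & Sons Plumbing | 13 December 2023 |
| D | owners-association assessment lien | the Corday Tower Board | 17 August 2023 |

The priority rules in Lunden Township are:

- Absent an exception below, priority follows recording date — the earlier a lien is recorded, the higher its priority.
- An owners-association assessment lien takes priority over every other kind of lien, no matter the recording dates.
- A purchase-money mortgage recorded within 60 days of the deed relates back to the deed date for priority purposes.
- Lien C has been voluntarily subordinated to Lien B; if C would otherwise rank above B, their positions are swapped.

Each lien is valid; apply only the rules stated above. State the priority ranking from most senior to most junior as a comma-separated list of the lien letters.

Effective dates after the stated exceptions: B relates back to the deed date 30 October 2024.
D, as an owners-association assessment lien, has superpriority and ranks first.
Ordering the rest by effective date: A (13 November 2023), C (13 December 2023), B (30 October 2024).
Because C would otherwise rank above B, the subordination swaps them.

D, A, B, C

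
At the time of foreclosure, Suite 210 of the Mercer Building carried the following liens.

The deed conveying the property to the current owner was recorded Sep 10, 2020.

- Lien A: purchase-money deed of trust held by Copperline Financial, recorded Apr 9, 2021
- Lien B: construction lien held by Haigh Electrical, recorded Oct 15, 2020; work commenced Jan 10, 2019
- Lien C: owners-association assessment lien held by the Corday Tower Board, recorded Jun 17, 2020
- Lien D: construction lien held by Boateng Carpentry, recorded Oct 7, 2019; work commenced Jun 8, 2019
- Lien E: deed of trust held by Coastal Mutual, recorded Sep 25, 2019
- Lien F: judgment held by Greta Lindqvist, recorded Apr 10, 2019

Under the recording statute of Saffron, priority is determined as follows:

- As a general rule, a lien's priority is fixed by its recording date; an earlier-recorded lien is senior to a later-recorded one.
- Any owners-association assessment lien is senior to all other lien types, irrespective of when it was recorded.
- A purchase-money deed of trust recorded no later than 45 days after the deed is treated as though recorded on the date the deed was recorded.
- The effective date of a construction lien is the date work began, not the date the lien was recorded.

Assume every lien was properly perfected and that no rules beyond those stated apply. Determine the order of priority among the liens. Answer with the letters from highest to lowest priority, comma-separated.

C, B, F, D, E, A

Effective dates after the stated exceptions: A missed the 45-day window (211 days after the deed), so its recording date stands; B relates back to Jan 10, 2019 (work commenced); D relates back to Jun 8, 2019 (work commenced).
C, as an owners-association assessment lien, has superpriority and ranks first.
The other liens, earliest effective date first: B (Jan 10, 2019), F (Apr 10, 2019), D (Jun 8, 2019), E (Sep 25, 2019), A (Apr 9, 2021).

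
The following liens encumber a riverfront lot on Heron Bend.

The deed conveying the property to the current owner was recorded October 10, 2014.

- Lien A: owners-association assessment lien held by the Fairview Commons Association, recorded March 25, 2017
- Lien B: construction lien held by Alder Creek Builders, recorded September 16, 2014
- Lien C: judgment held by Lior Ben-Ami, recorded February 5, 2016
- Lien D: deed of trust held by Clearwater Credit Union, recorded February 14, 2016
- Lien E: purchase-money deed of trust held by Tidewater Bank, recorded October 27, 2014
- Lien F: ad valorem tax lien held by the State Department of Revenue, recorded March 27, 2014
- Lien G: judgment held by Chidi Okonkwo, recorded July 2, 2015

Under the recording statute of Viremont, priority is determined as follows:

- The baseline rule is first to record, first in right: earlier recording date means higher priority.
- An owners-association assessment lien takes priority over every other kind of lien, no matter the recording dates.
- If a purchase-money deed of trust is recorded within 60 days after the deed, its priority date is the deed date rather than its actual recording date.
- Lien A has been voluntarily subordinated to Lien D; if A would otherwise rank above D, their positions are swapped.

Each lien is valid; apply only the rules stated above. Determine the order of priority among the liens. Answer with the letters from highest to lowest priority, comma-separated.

Effective dates: E relates back to the deed date October 10, 2014.
A, as an owners-association assessment lien, has superpriority and ranks first.
Among the remaining liens, by effective date: F (March 27, 2014), B (September 16, 2014), E (October 10, 2014), G (July 2, 2015), C (February 5, 2016), D (February 14, 2016).
A would otherwise be senior to D, so under the subordination agreement A and D exchange positions.

D, F, B, E, G, C, A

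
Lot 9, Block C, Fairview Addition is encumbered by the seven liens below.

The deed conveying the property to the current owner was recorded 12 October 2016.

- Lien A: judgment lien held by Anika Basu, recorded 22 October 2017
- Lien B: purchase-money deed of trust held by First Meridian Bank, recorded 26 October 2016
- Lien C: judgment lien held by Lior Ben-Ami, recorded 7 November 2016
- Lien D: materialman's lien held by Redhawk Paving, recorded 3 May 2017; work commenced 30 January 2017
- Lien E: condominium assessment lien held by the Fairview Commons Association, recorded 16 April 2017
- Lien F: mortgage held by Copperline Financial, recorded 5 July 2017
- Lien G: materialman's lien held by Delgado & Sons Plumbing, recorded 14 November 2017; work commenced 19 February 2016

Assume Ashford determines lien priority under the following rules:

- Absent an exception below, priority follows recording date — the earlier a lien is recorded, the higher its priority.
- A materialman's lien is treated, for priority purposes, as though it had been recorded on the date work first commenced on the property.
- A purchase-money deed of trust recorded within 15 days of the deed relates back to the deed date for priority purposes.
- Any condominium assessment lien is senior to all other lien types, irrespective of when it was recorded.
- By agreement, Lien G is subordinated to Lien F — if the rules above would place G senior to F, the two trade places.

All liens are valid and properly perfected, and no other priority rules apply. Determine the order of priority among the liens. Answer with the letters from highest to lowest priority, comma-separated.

Effective dates after the stated exceptions: B relates back to the deed date 12 October 2016; D's effective date is 30 January 2017, when work began; G's effective date is 19 February 2016, when work began.
E is a condominium assessment lien, so it outranks all other liens regardless of date.
Ordering the rest by effective date: G (19 February 2016), B (12 October 2016), C (7 November 2016), D (30 January 2017), F (5 July 2017), A (22 October 2017).
The subordination applies — G was senior to F — so G and F swap.

E, F, B, C, D, G, A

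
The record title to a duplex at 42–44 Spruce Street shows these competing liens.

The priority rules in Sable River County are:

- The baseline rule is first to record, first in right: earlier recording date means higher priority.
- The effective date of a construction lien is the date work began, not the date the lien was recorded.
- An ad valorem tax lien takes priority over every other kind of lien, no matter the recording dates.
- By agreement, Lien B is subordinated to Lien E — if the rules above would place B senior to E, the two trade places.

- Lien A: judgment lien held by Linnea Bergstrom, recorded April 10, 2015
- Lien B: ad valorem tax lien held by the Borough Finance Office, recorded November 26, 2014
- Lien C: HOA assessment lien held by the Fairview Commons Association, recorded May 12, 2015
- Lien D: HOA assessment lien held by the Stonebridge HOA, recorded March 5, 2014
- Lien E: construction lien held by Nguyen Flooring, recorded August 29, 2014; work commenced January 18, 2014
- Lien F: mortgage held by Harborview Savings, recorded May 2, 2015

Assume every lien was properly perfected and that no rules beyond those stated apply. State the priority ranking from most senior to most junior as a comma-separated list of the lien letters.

E, B, D, A, F, C

First, effective dates: E's effective date is January 18, 2014, when work began.
B is an ad valorem tax lien and takes priority over every other lien.
Ordering the rest by effective date: E (January 18, 2014), D (March 5, 2014), A (April 10, 2015), F (May 2, 2015), C (May 12, 2015).
Because B would otherwise rank above E, the subordination swaps them.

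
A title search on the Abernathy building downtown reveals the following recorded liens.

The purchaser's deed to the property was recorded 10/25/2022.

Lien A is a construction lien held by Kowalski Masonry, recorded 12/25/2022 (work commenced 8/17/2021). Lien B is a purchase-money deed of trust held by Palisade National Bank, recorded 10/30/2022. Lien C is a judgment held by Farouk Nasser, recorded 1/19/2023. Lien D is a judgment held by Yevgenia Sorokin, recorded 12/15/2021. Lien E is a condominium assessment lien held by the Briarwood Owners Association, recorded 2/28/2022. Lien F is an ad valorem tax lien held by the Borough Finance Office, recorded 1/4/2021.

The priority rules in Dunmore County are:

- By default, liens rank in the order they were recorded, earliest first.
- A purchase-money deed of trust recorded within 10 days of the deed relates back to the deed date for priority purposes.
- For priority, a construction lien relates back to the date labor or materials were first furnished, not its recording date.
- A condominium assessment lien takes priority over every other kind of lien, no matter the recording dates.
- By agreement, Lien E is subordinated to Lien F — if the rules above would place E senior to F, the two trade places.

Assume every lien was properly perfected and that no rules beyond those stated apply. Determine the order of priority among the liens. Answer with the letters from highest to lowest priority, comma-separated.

First, effective dates: A's effective date is 8/17/2021, when work began; B was recorded within the 10-day window, so its effective date is the deed date 10/25/2022.
E is a condominium assessment lien and takes priority over every other lien.
Remaining liens by effective date: F (1/4/2021), A (8/17/2021), D (12/15/2021), B (10/25/2022), C (1/19/2023).
E would otherwise be senior to F, so under the subordination agreement E and F exchange positions.

F, E, A, D, B, C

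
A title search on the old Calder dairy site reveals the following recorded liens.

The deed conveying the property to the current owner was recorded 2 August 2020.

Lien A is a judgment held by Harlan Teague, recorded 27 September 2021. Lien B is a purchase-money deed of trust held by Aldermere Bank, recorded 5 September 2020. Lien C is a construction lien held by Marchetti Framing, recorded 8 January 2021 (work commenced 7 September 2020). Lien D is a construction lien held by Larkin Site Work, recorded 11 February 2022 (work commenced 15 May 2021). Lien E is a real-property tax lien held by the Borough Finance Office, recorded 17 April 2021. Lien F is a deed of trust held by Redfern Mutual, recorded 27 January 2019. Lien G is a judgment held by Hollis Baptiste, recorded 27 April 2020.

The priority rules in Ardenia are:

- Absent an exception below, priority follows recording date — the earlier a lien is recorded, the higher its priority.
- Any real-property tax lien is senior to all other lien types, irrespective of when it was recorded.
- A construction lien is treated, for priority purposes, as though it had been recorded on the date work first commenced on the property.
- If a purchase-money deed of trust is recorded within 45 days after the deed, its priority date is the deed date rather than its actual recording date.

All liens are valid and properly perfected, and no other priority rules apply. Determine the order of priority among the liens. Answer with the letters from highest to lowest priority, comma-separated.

Effective dates: B's effective date is the deed date, 2 August 2020; C is treated as recorded 7 September 2020, the work-commencement date; D is treated as recorded 15 May 2021, the work-commencement date.
E is a real-property tax lien, so it outranks all other liens regardless of date.
Among the remaining liens, by effective date: F (27 January 2019), G (27 April 2020), B (2 August 2020), C (7 September 2020), D (15 May 2021), A (27 September 2021).

E, F, G, B, C, D, A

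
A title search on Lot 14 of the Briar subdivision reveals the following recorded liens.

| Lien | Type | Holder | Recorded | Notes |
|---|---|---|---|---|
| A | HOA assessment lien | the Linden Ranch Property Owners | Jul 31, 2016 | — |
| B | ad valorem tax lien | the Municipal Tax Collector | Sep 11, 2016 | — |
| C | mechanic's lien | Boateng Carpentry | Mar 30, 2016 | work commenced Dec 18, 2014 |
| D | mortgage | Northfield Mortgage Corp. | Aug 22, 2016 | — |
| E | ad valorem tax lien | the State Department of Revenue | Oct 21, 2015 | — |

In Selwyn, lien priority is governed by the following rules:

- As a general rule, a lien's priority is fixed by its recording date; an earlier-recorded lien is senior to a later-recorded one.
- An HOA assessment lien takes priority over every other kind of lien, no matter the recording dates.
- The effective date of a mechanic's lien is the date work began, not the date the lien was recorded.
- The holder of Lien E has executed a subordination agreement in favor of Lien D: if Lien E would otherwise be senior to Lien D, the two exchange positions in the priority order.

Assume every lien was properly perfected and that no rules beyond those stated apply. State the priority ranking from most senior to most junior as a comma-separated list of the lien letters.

A, C, D, E, B

Effective dates: C relates back to Dec 18, 2014 (work commenced).
A is an HOA assessment lien, so it outranks all other liens regardless of date.
The other liens, earliest effective date first: C (Dec 18, 2014), E (Oct 21, 2015), D (Aug 22, 2016), B (Sep 11, 2016).
E would otherwise be senior to D, so under the subordination agreement E and D exchange positions.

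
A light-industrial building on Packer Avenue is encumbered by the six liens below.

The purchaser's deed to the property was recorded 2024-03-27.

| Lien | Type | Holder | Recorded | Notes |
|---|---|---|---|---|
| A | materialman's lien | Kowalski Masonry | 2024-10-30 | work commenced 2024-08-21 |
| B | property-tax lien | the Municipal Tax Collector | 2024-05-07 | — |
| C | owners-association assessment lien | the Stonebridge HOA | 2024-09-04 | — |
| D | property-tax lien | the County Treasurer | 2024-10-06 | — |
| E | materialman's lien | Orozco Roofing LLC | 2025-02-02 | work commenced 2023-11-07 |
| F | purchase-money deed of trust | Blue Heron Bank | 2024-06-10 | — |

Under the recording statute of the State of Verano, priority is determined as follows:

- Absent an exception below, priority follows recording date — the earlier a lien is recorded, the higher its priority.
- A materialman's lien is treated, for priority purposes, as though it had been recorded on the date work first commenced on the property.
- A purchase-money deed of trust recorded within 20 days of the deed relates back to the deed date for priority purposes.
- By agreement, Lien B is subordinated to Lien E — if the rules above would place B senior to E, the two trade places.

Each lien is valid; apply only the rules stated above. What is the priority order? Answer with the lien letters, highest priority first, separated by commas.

Effective dates: A is treated as recorded 2024-08-21, the work-commencement date; E's effective date is 2023-11-07, when work began; F was recorded 75 days after the deed, outside the 20-day window, so it keeps its recording date.
Ordering by effective date: E (2023-11-07), B (2024-05-07), F (2024-06-10), A (2024-08-21), C (2024-09-04), D (2024-10-06).
Since B is not senior to E, the subordination leaves the order unchanged.

E, B, F, A, C, D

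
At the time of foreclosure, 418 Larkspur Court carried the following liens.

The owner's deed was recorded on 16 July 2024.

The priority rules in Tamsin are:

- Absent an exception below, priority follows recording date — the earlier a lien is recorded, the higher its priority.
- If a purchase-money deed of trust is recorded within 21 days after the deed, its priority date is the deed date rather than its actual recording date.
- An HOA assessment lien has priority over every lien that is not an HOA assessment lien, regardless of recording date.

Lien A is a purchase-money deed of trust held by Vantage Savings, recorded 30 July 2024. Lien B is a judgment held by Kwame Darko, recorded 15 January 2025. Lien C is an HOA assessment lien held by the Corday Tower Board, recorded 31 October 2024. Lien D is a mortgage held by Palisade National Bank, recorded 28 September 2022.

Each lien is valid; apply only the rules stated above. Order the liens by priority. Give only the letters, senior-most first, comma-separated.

C, D, A, B

First, effective dates: A's effective date is the deed date, 16 July 2024.
C, as an HOA assessment lien, has superpriority and ranks first.
The other liens, earliest effective date first: D (28 September 2022), A (16 July 2024), B (15 January 2025).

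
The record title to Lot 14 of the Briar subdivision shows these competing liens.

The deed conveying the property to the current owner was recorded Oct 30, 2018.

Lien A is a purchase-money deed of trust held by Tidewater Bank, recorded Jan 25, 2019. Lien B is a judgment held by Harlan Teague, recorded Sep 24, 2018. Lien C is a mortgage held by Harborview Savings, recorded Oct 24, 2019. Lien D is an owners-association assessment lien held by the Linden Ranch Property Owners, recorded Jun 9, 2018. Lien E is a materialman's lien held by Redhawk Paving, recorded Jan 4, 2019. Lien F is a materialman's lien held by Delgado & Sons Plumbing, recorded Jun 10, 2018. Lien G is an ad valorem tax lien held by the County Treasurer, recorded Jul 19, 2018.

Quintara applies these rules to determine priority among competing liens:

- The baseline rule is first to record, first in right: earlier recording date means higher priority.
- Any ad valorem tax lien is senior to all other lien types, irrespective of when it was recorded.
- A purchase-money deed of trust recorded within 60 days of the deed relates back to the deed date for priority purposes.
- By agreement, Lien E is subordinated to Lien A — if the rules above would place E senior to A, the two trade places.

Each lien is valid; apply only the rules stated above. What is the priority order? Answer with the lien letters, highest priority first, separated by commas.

Adjusting effective dates: A missed the 60-day window (87 days after the deed), so its recording date stands.
As an ad valorem tax lien, G is senior to every other lien.
Among the remaining liens, by effective date: D (Jun 9, 2018), F (Jun 10, 2018), B (Sep 24, 2018), E (Jan 4, 2019), A (Jan 25, 2019), C (Oct 24, 2019).
Because E would otherwise rank above A, the subordination swaps them.

G, D, F, B, A, E, C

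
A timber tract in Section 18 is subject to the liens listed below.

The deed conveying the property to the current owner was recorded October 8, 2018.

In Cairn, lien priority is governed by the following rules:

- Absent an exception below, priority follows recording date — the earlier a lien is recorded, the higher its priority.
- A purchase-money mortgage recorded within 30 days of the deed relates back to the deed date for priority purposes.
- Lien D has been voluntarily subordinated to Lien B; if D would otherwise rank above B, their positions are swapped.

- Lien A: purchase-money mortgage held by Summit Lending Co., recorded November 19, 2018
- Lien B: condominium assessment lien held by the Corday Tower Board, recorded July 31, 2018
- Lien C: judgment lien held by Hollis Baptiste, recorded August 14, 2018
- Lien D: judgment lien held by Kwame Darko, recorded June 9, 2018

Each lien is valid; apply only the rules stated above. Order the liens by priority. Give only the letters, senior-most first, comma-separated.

B, D, C, A

Effective dates: A was recorded 42 days after the deed — beyond 30 days — so no relation-back applies.
Sorted by effective date: D (June 9, 2018), B (July 31, 2018), C (August 14, 2018), A (November 19, 2018).
D is senior to B before the subordination, so the two trade places.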